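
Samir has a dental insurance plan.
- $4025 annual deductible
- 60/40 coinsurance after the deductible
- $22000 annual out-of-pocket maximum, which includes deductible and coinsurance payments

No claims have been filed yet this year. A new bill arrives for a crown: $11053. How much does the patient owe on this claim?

The full $4025 deductible is still open; $4025 of this bill applies to it.
After the $4025 deductible portion, $11053 − $4025 = $7028 is subject to coinsurance.
Patient's 40% share of $7028 is $2811.20.
Patient responsibility before any cap: $4025 + $2811.20 = $6836.20.
Year-to-date out-of-pocket becomes $0 + $6836.20 = $6836.20, still under the $22000 maximum, so no cap applies.

$6836.20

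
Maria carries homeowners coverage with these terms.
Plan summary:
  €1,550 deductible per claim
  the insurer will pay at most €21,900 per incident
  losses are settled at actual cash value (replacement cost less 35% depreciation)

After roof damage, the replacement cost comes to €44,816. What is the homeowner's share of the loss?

At 35% depreciation, ACV = €44,816 − €15,685.60 = €29,130.40.
Less the €1,550 deductible: €29,130.40 − €1,550 = €27,580.40.
The €21,900 per-incident cap binds; insurer pays €21,900.
The homeowner bears the rest of the original loss: €44,816 − €21,900 = €22,916.

€22,916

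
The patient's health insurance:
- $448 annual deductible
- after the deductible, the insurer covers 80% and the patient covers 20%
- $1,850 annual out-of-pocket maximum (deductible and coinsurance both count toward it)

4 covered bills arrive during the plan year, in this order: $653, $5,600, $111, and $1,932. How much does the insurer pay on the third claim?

Bill 1, $653: $448 to deductible, leaving $205; coinsurance $205 × 20% = $41. Patient pays $489; OOP now $489. Insurer: $653 − $489 = $164.
Bill 2, $5,600: deductible met; 20% of $5,600 = $1,120. Patient pays $1,120; OOP now $1,609. Insurer: $5,600 − $1,120 = $4,480.
Bill 3, $111: deductible met; 20% of $111 = $22.20. Cost to patient: $22.20. OOP to date $1,631.20. Plan pays $111 − $22.20 = $88.80.

$88.80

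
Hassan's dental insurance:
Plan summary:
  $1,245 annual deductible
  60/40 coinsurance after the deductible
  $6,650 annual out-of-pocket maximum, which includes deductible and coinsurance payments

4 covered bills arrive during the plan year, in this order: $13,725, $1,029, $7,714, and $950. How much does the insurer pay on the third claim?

Claim 1 — $13,725: $1,245 finishes the deductible; $12,480 goes to coinsurance; patient's 40% is $4,992. Cost to patient: $6,237. OOP to date $6,237. Plan pays $13,725 − $6,237 = $7,488.
Claim 2 — $1,029: deductible met; 40% of $1,029 = $411.60. Patient owes $411.60 (running OOP $6,648.60). Insurer: $1,029 − $411.60 = $617.40.
Claim 3 — $7,714: 40% coinsurance on $7,714 = $3,085.60. That would push OOP to $9,734.20, over the $6,650 cap, so patient pays $6,650 − $6,648.60 = $1.40. Plan pays $7,714 − $1.40 = $7,712.60.

$7,712.60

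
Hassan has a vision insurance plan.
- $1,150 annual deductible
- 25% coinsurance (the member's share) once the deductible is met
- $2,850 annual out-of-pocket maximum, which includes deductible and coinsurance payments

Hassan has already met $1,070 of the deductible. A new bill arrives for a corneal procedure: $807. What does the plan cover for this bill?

$545.25

$1,070 of the $1,150 deductible is already met, leaving $80.
The remaining $727 (= $807 − $80) moves to coinsurance.
25% of $727 = $181.75 falls to the member.
So the member owes $80 + $181.75 = $261.75 before any cap.
Year-to-date out-of-pocket becomes $1,070 + $261.75 = $1,331.75, still under the $2,850 maximum, so no cap applies.
The insurer covers the remainder: $807 − $261.75 = $545.25.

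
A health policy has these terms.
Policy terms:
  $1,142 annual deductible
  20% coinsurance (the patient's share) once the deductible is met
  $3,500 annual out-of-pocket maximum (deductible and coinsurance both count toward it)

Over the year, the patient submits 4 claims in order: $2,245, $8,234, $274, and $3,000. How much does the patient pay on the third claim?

$54.80

Claim 1 ($2,245): $1,142 to deductible, leaving $1,103; coinsurance $1,103 × 20% = $220.60. Patient owes $1,362.60 (running OOP $1,362.60).
Claim 2 ($8,234): deductible met; 20% of $8,234 = $1,646.80. Patient pays $1,646.80; OOP now $3,009.40.
Claim 3 ($274): deductible met; 20% of $274 = $54.80. Patient owes $54.80 (running OOP $3,064.20).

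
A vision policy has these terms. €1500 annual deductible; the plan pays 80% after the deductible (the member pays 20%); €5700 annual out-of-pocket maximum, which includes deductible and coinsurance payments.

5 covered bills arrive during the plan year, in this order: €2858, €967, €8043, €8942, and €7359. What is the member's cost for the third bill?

€1608.60

#1 (€2858): €1500 to deductible, leaving €1358; coinsurance €1358 × 20% = €271.60. Cost to member: €1771.60. OOP to date €1771.60.
#2 (€967): deductible met; 20% of €967 = €193.40. Member pays €193.40; OOP now €1965.
#3 (€8043): deductible met; 20% of €8043 = €1608.60. Member owes €1608.60 (running OOP €3573.60).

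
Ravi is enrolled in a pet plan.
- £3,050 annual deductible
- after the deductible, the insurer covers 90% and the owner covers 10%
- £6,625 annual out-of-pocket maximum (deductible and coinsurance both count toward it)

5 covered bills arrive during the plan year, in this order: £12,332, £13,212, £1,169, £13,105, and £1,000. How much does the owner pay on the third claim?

#1 (£12,332): deductible takes £3,050, £9,282 remains; owner's 10% is £928.20. Owner owes £3,978.20 (running OOP £3,978.20).
#2 (£13,212): deductible met; 10% of £13,212 = £1,321.20. Cost to owner: £1,321.20. OOP to date £5,299.40.
#3 (£1,169): 10% coinsurance on £1,169 = £116.90. Cost to owner: £116.90. OOP to date £5,416.30.

£116.90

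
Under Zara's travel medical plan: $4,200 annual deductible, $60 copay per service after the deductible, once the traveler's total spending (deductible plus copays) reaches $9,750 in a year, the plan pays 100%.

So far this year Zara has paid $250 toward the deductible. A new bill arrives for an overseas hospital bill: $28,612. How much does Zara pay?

$250 of the $4,200 deductible is already met, leaving $3,950.
The remaining $24,662 (= $28,612 − $3,950) moves to the copay.
Copay on this service: $60.
That puts the traveler's cost at $3,950 + $60 = $4,010 before any cap.
Total out-of-pocket so far would be $250 + $4,010 = $4,260, below the $9,750 cap — no reduction.

$4,010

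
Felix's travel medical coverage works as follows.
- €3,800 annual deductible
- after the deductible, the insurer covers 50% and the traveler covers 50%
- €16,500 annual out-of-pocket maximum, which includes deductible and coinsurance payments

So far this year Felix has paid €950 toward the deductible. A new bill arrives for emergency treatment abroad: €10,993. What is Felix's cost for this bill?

Remaining deductible: €3,800 − €950 = €2,850.
After the €2,850 deductible portion, €10,993 − €2,850 = €8,143 is subject to coinsurance.
Coinsurance: €8,143 × 50% = €4,071.50.
So the traveler owes €2,850 + €4,071.50 = €6,921.50 before any cap.
Cumulative spending €950 + €6,921.50 = €7,871.50 stays under the €16,500 maximum.

€6,921.50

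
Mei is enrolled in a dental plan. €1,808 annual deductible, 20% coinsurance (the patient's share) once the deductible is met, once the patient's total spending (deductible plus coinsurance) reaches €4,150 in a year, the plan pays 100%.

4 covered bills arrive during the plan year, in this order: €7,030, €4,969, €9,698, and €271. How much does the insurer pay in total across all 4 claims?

#1 (€7,030): deductible takes €1,808, €5,222 remains; patient's 20% is €1,044.40. Cost to patient: €2,852.40. OOP to date €2,852.40. Plan pays €7,030 − €2,852.40 = €4,177.60.
#2 (€4,969): 20% coinsurance on €4,969 = €993.80. Cost to patient: €993.80. OOP to date €3,846.20. Plan pays €4,969 − €993.80 = €3,975.20.
#3 (€9,698): deductible met; 20% of €9,698 = €1,939.60. OOP would hit €5,785.80 > €4,150, so the cap limits the patient to €4,150 − €3,846.20 = €303.80. Insurer: €9,698 − €303.80 = €9,394.20.
#4 (€271): deductible already satisfied, so patient's share is 20% × €271 = €54.20. OOP would hit €4,204.20 > €4,150, so the cap limits the patient to €4,150 − €4,150 = €0. Plan pays €271 − €0 = €271.
Insurer total: €4,177.60 + €3,975.20 + €9,394.20 + €271 = €17,818.

€17,818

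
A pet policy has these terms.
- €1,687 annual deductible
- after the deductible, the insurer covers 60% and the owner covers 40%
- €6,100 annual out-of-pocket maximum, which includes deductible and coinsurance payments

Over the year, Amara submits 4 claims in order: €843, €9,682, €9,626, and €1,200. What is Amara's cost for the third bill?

€877.80

Claim 1 — €843: all of it applies to the deductible. Owner pays €843; OOP now €843.
Claim 2 — €9,682: €844 finishes the deductible; €8,838 goes to coinsurance; 40% of €8,838 = €3,535.20. Cost to owner: €4,379.20. OOP to date €5,222.20.
Claim 3 — €9,626: deductible met; 40% of €9,626 = €3,850.40. That would push OOP to €9,072.60, over the €6,100 cap, so owner pays €6,100 − €5,222.20 = €877.80.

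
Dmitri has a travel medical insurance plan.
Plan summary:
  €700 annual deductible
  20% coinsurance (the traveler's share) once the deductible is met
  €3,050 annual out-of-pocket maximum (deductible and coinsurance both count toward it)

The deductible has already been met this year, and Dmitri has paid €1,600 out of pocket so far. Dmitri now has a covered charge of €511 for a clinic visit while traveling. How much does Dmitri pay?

With the deductible met, the entire €511 is subject to coinsurance.
20% of €511 = €102.20 falls to the traveler.
Cumulative spending €1,600 + €102.20 = €1,702.20 stays under the €3,050 maximum.

€102.20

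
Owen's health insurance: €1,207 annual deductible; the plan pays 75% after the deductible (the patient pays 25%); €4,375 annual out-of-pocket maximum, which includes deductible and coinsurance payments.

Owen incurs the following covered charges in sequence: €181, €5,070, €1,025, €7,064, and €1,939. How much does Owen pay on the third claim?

Claim 1 — €181: all of it applies to the deductible. Patient owes €181 (running OOP €181).
Claim 2 — €5,070: deductible takes €1,026, €4,044 remains; patient's 25% is €1,011. Patient pays €2,037; OOP now €2,218.
Claim 3 — €1,025: deductible met; 25% of €1,025 = €256.25. Patient pays €256.25; OOP now €2,474.25.

€256.25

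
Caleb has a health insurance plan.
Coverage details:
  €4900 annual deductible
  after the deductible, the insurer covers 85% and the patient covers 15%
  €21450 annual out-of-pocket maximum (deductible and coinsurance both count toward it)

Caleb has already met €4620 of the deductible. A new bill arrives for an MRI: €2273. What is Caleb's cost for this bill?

€578.95

Deductible still to meet: €4900 − €4620 = €280.
The remaining €1993 (= €2273 − €280) moves to coinsurance.
15% of €1993 = €298.95 falls to the patient.
Patient responsibility before any cap: €280 + €298.95 = €578.95.
Total out-of-pocket so far would be €4620 + €578.95 = €5198.95, below the €21450 cap — no reduction.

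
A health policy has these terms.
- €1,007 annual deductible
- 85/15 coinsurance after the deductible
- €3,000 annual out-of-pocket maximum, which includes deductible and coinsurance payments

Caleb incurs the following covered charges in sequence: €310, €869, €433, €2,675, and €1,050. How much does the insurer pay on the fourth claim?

Claim 1 — €310: entire amount goes to the deductible. Patient owes €310 (running OOP €310). Plan pays €310 − €310 = €0.
Claim 2 — €869: €697 to deductible, leaving €172; coinsurance €172 × 15% = €25.80. Cost to patient: €722.80. OOP to date €1,032.80. Plan pays €869 − €722.80 = €146.20.
Claim 3 — €433: 15% coinsurance on €433 = €64.95. Cost to patient: €64.95. OOP to date €1,097.75. Insurer: €433 − €64.95 = €368.05.
Claim 4 — €2,675: deductible met; 15% of €2,675 = €401.25. Cost to patient: €401.25. OOP to date €1,499. Plan pays €2,675 − €401.25 = €2,273.75.

€2,273.75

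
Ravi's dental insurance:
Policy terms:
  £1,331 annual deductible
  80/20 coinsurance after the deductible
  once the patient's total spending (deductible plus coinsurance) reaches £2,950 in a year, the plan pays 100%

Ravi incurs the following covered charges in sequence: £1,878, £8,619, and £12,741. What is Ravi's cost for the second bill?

Bill 1, £1,878: £1,331 to deductible, leaving £547; 20% of £547 = £109.40. Cost to patient: £1,440.40. OOP to date £1,440.40.
Bill 2, £8,619: deductible already satisfied, so patient's share is 20% × £8,619 = £1,723.80. OOP would hit £3,164.20 > £2,950, so the cap limits the patient to £2,950 − £1,440.40 = £1,509.60.

£1,509.60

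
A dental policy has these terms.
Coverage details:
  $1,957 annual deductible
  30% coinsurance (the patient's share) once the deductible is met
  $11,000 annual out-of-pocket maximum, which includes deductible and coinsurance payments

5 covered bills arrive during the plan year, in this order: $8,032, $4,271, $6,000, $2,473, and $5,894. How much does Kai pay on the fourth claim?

Bill 1, $8,032: deductible takes $1,957, $6,075 remains; 30% of $6,075 = $1,822.50. Patient pays $3,779.50; OOP now $3,779.50.
Bill 2, $4,271: deductible met; 30% of $4,271 = $1,281.30. Patient owes $1,281.30 (running OOP $5,060.80).
Bill 3, $6,000: deductible already satisfied, so patient's share is 30% × $6,000 = $1,800. Cost to patient: $1,800. OOP to date $6,860.80.
Bill 4, $2,473: 30% coinsurance on $2,473 = $741.90. Cost to patient: $741.90. OOP to date $7,602.70.

$741.90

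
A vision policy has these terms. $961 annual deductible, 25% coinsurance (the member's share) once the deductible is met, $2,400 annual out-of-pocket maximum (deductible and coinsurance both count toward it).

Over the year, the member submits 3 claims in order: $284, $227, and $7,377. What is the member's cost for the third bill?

$1,889

Claim 1 — $284: all of it applies to the deductible. Member owes $284 (running OOP $284).
Claim 2 — $227: fully absorbed by the deductible. Member owes $227 (running OOP $511).
Claim 3 — $7,377: deductible takes $450, $6,927 remains; 25% of $6,927 = $1,731.75. Together that's $450 + $1,731.75 = $2,181.75. Adding that to $511 gives $2,692.75, past the $2,400 cap; member pays only $2,400 − $511 = $1,889.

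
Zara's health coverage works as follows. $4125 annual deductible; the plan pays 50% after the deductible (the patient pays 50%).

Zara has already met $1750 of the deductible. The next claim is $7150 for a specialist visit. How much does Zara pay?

$4762.50

$1750 of the $4125 deductible is already met, leaving $2375.
That leaves $7150 − $2375 = $4775 for coinsurance.
Coinsurance: $4775 × 50% = $2387.50.
So the patient owes $2375 + $2387.50 = $4762.50.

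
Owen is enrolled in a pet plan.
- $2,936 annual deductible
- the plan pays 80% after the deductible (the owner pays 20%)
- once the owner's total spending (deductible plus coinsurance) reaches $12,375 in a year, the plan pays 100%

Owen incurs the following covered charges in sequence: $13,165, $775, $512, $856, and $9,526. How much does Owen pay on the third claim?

$102.40

Claim 1 ($13,165): $2,936 finishes the deductible; $10,229 goes to coinsurance; coinsurance $10,229 × 20% = $2,045.80. Owner pays $4,981.80; OOP now $4,981.80.
Claim 2 ($775): deductible met; 20% of $775 = $155. Owner pays $155; OOP now $5,136.80.
Claim 3 ($512): deductible already satisfied, so owner's share is 20% × $512 = $102.40. Owner owes $102.40 (running OOP $5,239.20).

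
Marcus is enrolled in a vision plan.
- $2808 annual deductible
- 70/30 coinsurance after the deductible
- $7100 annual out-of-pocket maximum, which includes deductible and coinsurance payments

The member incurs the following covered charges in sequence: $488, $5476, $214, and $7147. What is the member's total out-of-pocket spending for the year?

Claim 1 — $488: fully absorbed by the deductible. Cost to member: $488. OOP to date $488.
Claim 2 — $5476: deductible takes $2320, $3156 remains; member's 30% is $946.80. Member owes $3266.80 (running OOP $3754.80).
Claim 3 — $214: deductible met; 30% of $214 = $64.20. Member pays $64.20; OOP now $3819.
Claim 4 — $7147: deductible already satisfied, so member's share is 30% × $7147 = $2144.10. Cost to member: $2144.10. OOP to date $5963.10.
Summing the member's payments: $488 + $3266.80 + $64.20 + $2144.10 = $5963.10.

$5963.10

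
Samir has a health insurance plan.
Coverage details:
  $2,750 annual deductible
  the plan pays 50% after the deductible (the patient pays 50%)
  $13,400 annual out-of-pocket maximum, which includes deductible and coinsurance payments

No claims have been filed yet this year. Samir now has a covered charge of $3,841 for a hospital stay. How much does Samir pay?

Deductible not yet touched, so the first $2,750 of the bill goes to the deductible.
After the $2,750 deductible portion, $3,841 − $2,750 = $1,091 is subject to coinsurance.
50% of $1,091 = $545.50 falls to the patient.
Patient responsibility before any cap: $2,750 + $545.50 = $3,295.50.
Year-to-date out-of-pocket becomes $0 + $3,295.50 = $3,295.50, still under the $13,400 maximum, so no cap applies.

$3,295.50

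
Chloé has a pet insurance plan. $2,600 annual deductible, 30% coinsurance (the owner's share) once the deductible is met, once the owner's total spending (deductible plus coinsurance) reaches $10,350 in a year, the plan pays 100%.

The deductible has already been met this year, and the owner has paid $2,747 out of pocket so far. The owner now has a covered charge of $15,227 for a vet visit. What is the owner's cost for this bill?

$4,568.10

The deductible is already satisfied, so the full bill goes to coinsurance.
Coinsurance: $15,227 × 30% = $4,568.10.
Cumulative spending $2,747 + $4,568.10 = $7,315.10 stays under the $10,350 maximum.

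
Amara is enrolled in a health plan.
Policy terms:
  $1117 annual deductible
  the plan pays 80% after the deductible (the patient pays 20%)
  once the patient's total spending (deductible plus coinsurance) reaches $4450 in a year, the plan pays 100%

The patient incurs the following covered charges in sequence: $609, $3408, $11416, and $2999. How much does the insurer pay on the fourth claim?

Bill 1, $609: fully absorbed by the deductible. Patient pays $609; OOP now $609. Insurer: $609 − $609 = $0.
Bill 2, $3408: $508 finishes the deductible; $2900 goes to coinsurance; coinsurance $2900 × 20% = $580. Patient pays $1088; OOP now $1697. Insurer: $3408 − $1088 = $2320.
Bill 3, $11416: deductible already satisfied, so patient's share is 20% × $11416 = $2283.20. Cost to patient: $2283.20. OOP to date $3980.20. Plan pays $11416 − $2283.20 = $9132.80.
Bill 4, $2999: deductible met; 20% of $2999 = $599.80. That would push OOP to $4580, over the $4450 cap, so patient pays $4450 − $3980.20 = $469.80. Plan pays $2999 − $469.80 = $2529.20.

$2529.20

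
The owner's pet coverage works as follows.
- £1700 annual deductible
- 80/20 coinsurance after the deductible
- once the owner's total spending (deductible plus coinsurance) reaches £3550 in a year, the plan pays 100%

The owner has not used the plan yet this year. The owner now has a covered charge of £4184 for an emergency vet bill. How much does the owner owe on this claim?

Deductible not yet touched, so the first £1700 of the bill goes to the deductible.
That leaves £4184 − £1700 = £2484 for coinsurance.
Owner's 20% share of £2484 is £496.80.
So the owner owes £1700 + £496.80 = £2196.80 before any cap.
Cumulative spending £0 + £2196.80 = £2196.80 stays under the £3550 maximum.

£2196.80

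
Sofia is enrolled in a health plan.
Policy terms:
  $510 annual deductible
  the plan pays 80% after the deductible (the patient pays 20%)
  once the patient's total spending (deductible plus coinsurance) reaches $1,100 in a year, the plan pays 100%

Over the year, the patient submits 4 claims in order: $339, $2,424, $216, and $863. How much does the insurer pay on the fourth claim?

Claim 1 — $339: fully absorbed by the deductible. Patient pays $339; OOP now $339. Insurer: $339 − $339 = $0.
Claim 2 — $2,424: deductible takes $171, $2,253 remains; coinsurance $2,253 × 20% = $450.60. Patient owes $621.60 (running OOP $960.60). Insurer: $2,424 − $621.60 = $1,802.40.
Claim 3 — $216: 20% coinsurance on $216 = $43.20. Patient owes $43.20 (running OOP $1,003.80). Insurer: $216 − $43.20 = $172.80.
Claim 4 — $863: deductible already satisfied, so patient's share is 20% × $863 = $172.60. That would push OOP to $1,176.40, over the $1,100 cap, so patient pays $1,100 − $1,003.80 = $96.20. Plan pays $863 − $96.20 = $766.80.

$766.80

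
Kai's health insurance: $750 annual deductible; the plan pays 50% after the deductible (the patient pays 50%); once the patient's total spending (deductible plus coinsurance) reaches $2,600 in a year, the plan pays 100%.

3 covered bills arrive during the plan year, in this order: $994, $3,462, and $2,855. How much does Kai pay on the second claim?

Claim 1 — $994: $750 finishes the deductible; $244 goes to coinsurance; coinsurance $244 × 50% = $122. Cost to patient: $872. OOP to date $872.
Claim 2 — $3,462: deductible met; 50% of $3,462 = $1,731. OOP would hit $2,603 > $2,600, so the cap limits the patient to $2,600 − $872 = $1,728.

$1,728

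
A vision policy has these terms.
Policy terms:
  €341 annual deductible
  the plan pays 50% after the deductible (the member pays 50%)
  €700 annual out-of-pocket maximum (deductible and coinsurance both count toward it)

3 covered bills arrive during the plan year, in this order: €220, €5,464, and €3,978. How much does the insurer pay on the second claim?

Bill 1, €220: fully absorbed by the deductible. Member owes €220 (running OOP €220). Insurer: €220 − €220 = €0.
Bill 2, €5,464: deductible takes €121, €5,343 remains; coinsurance €5,343 × 50% = €2,671.50. Together that's €121 + €2,671.50 = €2,792.50. Adding that to €220 gives €3,012.50, past the €700 cap; member pays only €700 − €220 = €480. Plan pays €5,464 − €480 = €4,984.

€4,984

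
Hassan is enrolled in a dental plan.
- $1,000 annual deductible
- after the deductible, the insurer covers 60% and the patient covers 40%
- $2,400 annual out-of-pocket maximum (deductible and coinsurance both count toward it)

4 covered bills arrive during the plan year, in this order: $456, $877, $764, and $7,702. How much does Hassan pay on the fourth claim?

Bill 1, $456: fully absorbed by the deductible. Cost to patient: $456. OOP to date $456.
Bill 2, $877: deductible takes $544, $333 remains; coinsurance $333 × 40% = $133.20. Patient owes $677.20 (running OOP $1,133.20).
Bill 3, $764: deductible already satisfied, so patient's share is 40% × $764 = $305.60. Cost to patient: $305.60. OOP to date $1,438.80.
Bill 4, $7,702: deductible met; 40% of $7,702 = $3,080.80. OOP would hit $4,519.60 > $2,400, so the cap limits the patient to $2,400 − $1,438.80 = $961.20.

$961.20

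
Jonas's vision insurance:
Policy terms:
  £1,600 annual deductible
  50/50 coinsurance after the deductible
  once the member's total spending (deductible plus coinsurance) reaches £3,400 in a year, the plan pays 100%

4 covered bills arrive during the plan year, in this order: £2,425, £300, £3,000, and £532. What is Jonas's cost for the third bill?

£1,237.50

#1 (£2,425): £1,600 to deductible, leaving £825; 50% of £825 = £412.50. Member pays £2,012.50; OOP now £2,012.50.
#2 (£300): deductible met; 50% of £300 = £150. Member pays £150; OOP now £2,162.50.
#3 (£3,000): 50% coinsurance on £3,000 = £1,500. OOP would hit £3,662.50 > £3,400, so the cap limits the member to £3,400 − £2,162.50 = £1,237.50.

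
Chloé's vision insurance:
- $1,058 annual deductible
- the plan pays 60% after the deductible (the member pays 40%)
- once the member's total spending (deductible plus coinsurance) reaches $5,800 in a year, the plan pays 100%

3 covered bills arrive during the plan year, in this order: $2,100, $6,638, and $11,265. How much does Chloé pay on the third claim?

#1 ($2,100): $1,058 finishes the deductible; $1,042 goes to coinsurance; member's 40% is $416.80. Cost to member: $1,474.80. OOP to date $1,474.80.
#2 ($6,638): deductible already satisfied, so member's share is 40% × $6,638 = $2,655.20. Member pays $2,655.20; OOP now $4,130.
#3 ($11,265): 40% coinsurance on $11,265 = $4,506. OOP would hit $8,636 > $5,800, so the cap limits the member to $5,800 − $4,130 = $1,670.

$1,670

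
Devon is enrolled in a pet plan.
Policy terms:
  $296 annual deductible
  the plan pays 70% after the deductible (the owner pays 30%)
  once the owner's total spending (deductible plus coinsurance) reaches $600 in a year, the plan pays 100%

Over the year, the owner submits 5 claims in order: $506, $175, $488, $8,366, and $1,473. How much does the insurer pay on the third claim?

Bill 1, $506: $296 finishes the deductible; $210 goes to coinsurance; owner's 30% is $63. Cost to owner: $359. OOP to date $359. Insurer: $506 − $359 = $147.
Bill 2, $175: deductible already satisfied, so owner's share is 30% × $175 = $52.50. Owner owes $52.50 (running OOP $411.50). Plan pays $175 − $52.50 = $122.50.
Bill 3, $488: deductible met; 30% of $488 = $146.40. Owner pays $146.40; OOP now $557.90. Plan pays $488 − $146.40 = $341.60.

$341.60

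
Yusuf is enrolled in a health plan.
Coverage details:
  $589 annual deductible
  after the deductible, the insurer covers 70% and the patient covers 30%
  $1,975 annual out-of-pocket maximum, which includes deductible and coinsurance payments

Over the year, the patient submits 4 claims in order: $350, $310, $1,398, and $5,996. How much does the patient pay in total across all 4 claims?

Claim 1 — $350: all of it applies to the deductible. Patient owes $350 (running OOP $350).
Claim 2 — $310: deductible takes $239, $71 remains; 30% of $71 = $21.30. Cost to patient: $260.30. OOP to date $610.30.
Claim 3 — $1,398: deductible already satisfied, so patient's share is 30% × $1,398 = $419.40. Cost to patient: $419.40. OOP to date $1,029.70.
Claim 4 — $5,996: deductible met; 30% of $5,996 = $1,798.80. OOP would hit $2,828.50 > $1,975, so the cap limits the patient to $1,975 − $1,029.70 = $945.30.
Total paid by the patient: $350 + $260.30 + $419.40 + $945.30 = $1,975.

$1,975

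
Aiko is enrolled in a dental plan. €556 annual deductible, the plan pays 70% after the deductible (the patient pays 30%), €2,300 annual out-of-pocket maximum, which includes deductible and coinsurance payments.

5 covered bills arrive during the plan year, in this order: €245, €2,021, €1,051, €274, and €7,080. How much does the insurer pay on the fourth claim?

Bill 1, €245: fully absorbed by the deductible. Patient owes €245 (running OOP €245). Plan pays €245 − €245 = €0.
Bill 2, €2,021: €311 to deductible, leaving €1,710; 30% of €1,710 = €513. Cost to patient: €824. OOP to date €1,069. Plan pays €2,021 − €824 = €1,197.
Bill 3, €1,051: 30% coinsurance on €1,051 = €315.30. Cost to patient: €315.30. OOP to date €1,384.30. Insurer: €1,051 − €315.30 = €735.70.
Bill 4, €274: deductible already satisfied, so patient's share is 30% × €274 = €82.20. Patient pays €82.20; OOP now €1,466.50. Plan pays €274 − €82.20 = €191.80.

€191.80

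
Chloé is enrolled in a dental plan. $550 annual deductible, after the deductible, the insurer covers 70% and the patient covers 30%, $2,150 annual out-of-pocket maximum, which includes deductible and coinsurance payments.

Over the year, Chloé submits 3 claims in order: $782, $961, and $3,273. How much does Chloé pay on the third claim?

$981.90

Claim 1 — $782: $550 to deductible, leaving $232; patient's 30% is $69.60. Cost to patient: $619.60. OOP to date $619.60.
Claim 2 — $961: deductible met; 30% of $961 = $288.30. Patient pays $288.30; OOP now $907.90.
Claim 3 — $3,273: 30% coinsurance on $3,273 = $981.90. Patient pays $981.90; OOP now $1,889.80.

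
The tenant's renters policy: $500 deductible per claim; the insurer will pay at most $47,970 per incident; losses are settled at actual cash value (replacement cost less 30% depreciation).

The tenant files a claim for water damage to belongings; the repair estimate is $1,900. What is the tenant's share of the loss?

$1,070

Actual cash value after 30% depreciation: $1,900 × 70% = $1,330.
After the deductible, $1,330 − $500 = $830 remains.
$830 ≤ $47,970, so the limit doesn't bind; insurer pays $830.
Out of pocket: $1,900 − $830 = $1,070.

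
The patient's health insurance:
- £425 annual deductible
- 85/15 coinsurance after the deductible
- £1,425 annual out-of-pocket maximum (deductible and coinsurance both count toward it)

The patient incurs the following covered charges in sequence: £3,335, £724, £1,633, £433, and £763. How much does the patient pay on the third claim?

Claim 1 — £3,335: £425 to deductible, leaving £2,910; patient's 15% is £436.50. Patient pays £861.50; OOP now £861.50.
Claim 2 — £724: 15% coinsurance on £724 = £108.60. Patient owes £108.60 (running OOP £970.10).
Claim 3 — £1,633: deductible already satisfied, so patient's share is 15% × £1,633 = £244.95. Patient pays £244.95; OOP now £1,215.05.

£244.95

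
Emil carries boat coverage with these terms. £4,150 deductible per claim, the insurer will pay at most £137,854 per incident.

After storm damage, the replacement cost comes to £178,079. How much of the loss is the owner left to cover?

£40,225

Less the £4,150 deductible: £178,079 − £4,150 = £173,929.
£173,929 exceeds the £137,854 limit, so the insurer pays the limit: £137,854.
The owner bears the rest of the original loss: £178,079 − £137,854 = £40,225.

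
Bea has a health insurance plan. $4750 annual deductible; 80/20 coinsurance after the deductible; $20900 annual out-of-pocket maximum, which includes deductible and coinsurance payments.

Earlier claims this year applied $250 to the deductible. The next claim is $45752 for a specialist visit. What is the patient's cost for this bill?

$250 of the $4750 deductible is already met, leaving $4500.
That leaves $45752 − $4500 = $41252 for coinsurance.
Patient's 20% share of $41252 is $8250.40.
So the patient owes $4500 + $8250.40 = $12750.40 before any cap.
Year-to-date out-of-pocket becomes $250 + $12750.40 = $13000.40, still under the $20900 maximum, so no cap applies.

$12750.40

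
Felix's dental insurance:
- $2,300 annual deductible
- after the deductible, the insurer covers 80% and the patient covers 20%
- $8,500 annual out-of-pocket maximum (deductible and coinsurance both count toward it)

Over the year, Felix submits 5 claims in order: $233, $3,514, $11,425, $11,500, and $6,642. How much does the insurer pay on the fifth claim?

#1 ($233): entire amount goes to the deductible. Cost to patient: $233. OOP to date $233. Insurer: $233 − $233 = $0.
#2 ($3,514): $2,067 finishes the deductible; $1,447 goes to coinsurance; coinsurance $1,447 × 20% = $289.40. Patient pays $2,356.40; OOP now $2,589.40. Plan pays $3,514 − $2,356.40 = $1,157.60.
#3 ($11,425): deductible met; 20% of $11,425 = $2,285. Patient owes $2,285 (running OOP $4,874.40). Plan pays $11,425 − $2,285 = $9,140.
#4 ($11,500): deductible already satisfied, so patient's share is 20% × $11,500 = $2,300. Patient owes $2,300 (running OOP $7,174.40). Plan pays $11,500 − $2,300 = $9,200.
#5 ($6,642): deductible met; 20% of $6,642 = $1,328.40. Adding that to $7,174.40 gives $8,502.80, past the $8,500 cap; patient pays only $8,500 − $7,174.40 = $1,325.60. Insurer: $6,642 − $1,325.60 = $5,316.40.

$5,316.40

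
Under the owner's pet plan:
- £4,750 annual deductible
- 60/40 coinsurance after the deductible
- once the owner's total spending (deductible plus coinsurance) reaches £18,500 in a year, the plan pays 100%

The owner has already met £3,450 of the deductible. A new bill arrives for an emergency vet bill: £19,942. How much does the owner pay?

Remaining deductible: £4,750 − £3,450 = £1,300.
The remaining £18,642 (= £19,942 − £1,300) moves to coinsurance.
40% of £18,642 = £7,456.80 falls to the owner.
That puts the owner's cost at £1,300 + £7,456.80 = £8,756.80 before any cap.
Total out-of-pocket so far would be £3,450 + £8,756.80 = £12,206.80, below the £18,500 cap — no reduction.

£8,756.80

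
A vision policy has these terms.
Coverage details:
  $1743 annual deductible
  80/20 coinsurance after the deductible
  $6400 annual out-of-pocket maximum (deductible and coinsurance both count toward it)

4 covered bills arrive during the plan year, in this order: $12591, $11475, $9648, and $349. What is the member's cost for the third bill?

$192.40

Claim 1 — $12591: $1743 to deductible, leaving $10848; 20% of $10848 = $2169.60. Member owes $3912.60 (running OOP $3912.60).
Claim 2 — $11475: 20% coinsurance on $11475 = $2295. Cost to member: $2295. OOP to date $6207.60.
Claim 3 — $9648: 20% coinsurance on $9648 = $1929.60. That would push OOP to $8137.20, over the $6400 cap, so member pays $6400 − $6207.60 = $192.40.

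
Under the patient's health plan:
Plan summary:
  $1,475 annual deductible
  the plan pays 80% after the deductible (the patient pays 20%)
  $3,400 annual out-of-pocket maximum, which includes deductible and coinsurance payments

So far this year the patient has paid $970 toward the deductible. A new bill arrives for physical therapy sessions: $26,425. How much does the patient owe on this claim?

Deductible still to meet: $1,475 − $970 = $505.
The remaining $25,920 (= $26,425 − $505) moves to coinsurance.
Patient's 20% share of $25,920 is $5,184.
That puts the patient's cost at $505 + $5,184 = $5,689 before any cap.
Year-to-date out-of-pocket would reach $970 + $5,689 = $6,659, above the $3,400 maximum, so the patient pays only $3,400 − $970 = $2,430.

$2,430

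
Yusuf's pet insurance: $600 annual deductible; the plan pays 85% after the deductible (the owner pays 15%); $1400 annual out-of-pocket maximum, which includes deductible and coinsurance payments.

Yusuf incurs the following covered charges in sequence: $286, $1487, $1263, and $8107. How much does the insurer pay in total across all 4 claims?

$9743

Bill 1, $286: all of it applies to the deductible. Cost to owner: $286. OOP to date $286. Insurer: $286 − $286 = $0.
Bill 2, $1487: deductible takes $314, $1173 remains; owner's 15% is $175.95. Cost to owner: $489.95. OOP to date $775.95. Insurer: $1487 − $489.95 = $997.05.
Bill 3, $1263: deductible met; 15% of $1263 = $189.45. Cost to owner: $189.45. OOP to date $965.40. Plan pays $1263 − $189.45 = $1073.55.
Bill 4, $8107: deductible already satisfied, so owner's share is 15% × $8107 = $1216.05. Adding that to $965.40 gives $2181.45, past the $1400 cap; owner pays only $1400 − $965.40 = $434.60. Insurer: $8107 − $434.60 = $7672.40.
Insurer total: $0 + $997.05 + $1073.55 + $7672.40 = $9743.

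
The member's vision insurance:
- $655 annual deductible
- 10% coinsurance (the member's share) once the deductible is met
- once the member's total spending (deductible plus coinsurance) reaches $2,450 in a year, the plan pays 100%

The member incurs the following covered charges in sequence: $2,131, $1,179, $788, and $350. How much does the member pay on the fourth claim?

$35

Claim 1 — $2,131: $655 finishes the deductible; $1,476 goes to coinsurance; coinsurance $1,476 × 10% = $147.60. Member owes $802.60 (running OOP $802.60).
Claim 2 — $1,179: 10% coinsurance on $1,179 = $117.90. Cost to member: $117.90. OOP to date $920.50.
Claim 3 — $788: deductible already satisfied, so member's share is 10% × $788 = $78.80. Member owes $78.80 (running OOP $999.30).
Claim 4 — $350: 10% coinsurance on $350 = $35. Member pays $35; OOP now $1,034.30.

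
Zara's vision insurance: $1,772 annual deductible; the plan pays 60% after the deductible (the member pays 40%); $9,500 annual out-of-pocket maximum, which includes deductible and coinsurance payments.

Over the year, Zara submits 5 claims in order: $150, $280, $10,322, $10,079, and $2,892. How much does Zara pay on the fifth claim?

$104.40

Claim 1 ($150): all of it applies to the deductible. Member owes $150 (running OOP $150).
Claim 2 ($280): fully absorbed by the deductible. Member owes $280 (running OOP $430).
Claim 3 ($10,322): $1,342 finishes the deductible; $8,980 goes to coinsurance; member's 40% is $3,592. Member owes $4,934 (running OOP $5,364).
Claim 4 ($10,079): 40% coinsurance on $10,079 = $4,031.60. Member owes $4,031.60 (running OOP $9,395.60).
Claim 5 ($2,892): deductible already satisfied, so member's share is 40% × $2,892 = $1,156.80. Adding that to $9,395.60 gives $10,552.40, past the $9,500 cap; member pays only $9,500 − $9,395.60 = $104.40.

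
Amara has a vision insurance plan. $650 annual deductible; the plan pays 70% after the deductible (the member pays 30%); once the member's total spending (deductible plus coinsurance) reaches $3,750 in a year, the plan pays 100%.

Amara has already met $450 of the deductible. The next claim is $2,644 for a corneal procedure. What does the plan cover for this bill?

$1,710.80

$450 of the $650 deductible is already met, leaving $200.
That leaves $2,644 − $200 = $2,444 for coinsurance.
Coinsurance: $2,444 × 30% = $733.20.
That puts the member's cost at $200 + $733.20 = $933.20 before any cap.
Total out-of-pocket so far would be $450 + $933.20 = $1,383.20, below the $3,750 cap — no reduction.
The plan picks up $2,644 − $933.20 = $1,710.80.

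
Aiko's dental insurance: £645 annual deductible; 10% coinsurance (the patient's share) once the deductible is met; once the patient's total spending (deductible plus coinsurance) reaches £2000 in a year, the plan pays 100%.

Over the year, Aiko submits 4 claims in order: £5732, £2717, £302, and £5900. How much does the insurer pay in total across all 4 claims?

Bill 1, £5732: deductible takes £645, £5087 remains; coinsurance £5087 × 10% = £508.70. Patient owes £1153.70 (running OOP £1153.70). Plan pays £5732 − £1153.70 = £4578.30.
Bill 2, £2717: 10% coinsurance on £2717 = £271.70. Cost to patient: £271.70. OOP to date £1425.40. Insurer: £2717 − £271.70 = £2445.30.
Bill 3, £302: 10% coinsurance on £302 = £30.20. Patient pays £30.20; OOP now £1455.60. Insurer: £302 − £30.20 = £271.80.
Bill 4, £5900: deductible already satisfied, so patient's share is 10% × £5900 = £590. That would push OOP to £2045.60, over the £2000 cap, so patient pays £2000 − £1455.60 = £544.40. Insurer: £5900 − £544.40 = £5355.60.
Insurer total: £4578.30 + £2445.30 + £271.80 + £5355.60 = £12651.

£12651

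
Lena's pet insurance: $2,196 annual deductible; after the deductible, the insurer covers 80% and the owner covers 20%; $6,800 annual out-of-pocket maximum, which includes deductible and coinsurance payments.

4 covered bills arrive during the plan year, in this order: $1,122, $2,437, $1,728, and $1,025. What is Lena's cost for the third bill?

$345.60

Claim 1 ($1,122): all of it applies to the deductible. Cost to owner: $1,122. OOP to date $1,122.
Claim 2 ($2,437): $1,074 finishes the deductible; $1,363 goes to coinsurance; coinsurance $1,363 × 20% = $272.60. Owner owes $1,346.60 (running OOP $2,468.60).
Claim 3 ($1,728): deductible met; 20% of $1,728 = $345.60. Owner pays $345.60; OOP now $2,814.20.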